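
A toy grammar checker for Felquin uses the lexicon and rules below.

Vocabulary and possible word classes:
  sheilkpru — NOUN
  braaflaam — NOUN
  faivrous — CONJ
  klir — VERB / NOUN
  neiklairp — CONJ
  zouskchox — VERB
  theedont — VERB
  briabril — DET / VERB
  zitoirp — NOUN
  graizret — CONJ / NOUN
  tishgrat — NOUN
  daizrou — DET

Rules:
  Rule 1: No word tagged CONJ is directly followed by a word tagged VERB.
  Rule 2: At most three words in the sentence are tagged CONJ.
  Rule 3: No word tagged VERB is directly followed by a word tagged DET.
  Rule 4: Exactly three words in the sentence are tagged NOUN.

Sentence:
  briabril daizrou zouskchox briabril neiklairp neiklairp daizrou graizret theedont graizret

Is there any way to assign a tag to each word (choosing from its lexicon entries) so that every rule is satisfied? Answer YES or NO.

NO

Candidates per position — 1:briabril {DET,VERB}; 2:daizrou {DET}; 3:zouskchox {VERB}; 4:briabril {DET,VERB}; 5:neiklairp {CONJ}; 6:neiklairp {CONJ}; 7:daizrou {DET}; 8:graizret {CONJ,NOUN}; 9:theedont {VERB}; 10:graizret {CONJ,NOUN}.
Rule 4 cannot be satisfied by any choice of tags from the lexicon.
So there is no consistent tagging.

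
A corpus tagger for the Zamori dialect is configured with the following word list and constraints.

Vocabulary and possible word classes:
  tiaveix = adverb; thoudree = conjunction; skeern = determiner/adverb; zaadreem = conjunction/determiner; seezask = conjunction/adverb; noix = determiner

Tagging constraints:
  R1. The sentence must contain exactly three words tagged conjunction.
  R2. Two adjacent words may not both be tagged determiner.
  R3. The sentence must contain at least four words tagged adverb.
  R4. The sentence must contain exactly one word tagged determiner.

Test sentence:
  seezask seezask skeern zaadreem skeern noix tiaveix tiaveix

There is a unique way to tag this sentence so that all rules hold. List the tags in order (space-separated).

conjunction conjunction adverb conjunction adverb determiner adverb adverb

Candidates per position — 1:seezask {conjunction,adverb}; 2:seezask {conjunction,adverb}; 3:skeern {determiner,adverb}; 4:zaadreem {conjunction,determiner}; 5:skeern {determiner,adverb}; 6:noix {determiner}; 7:tiaveix {adverb}; 8:tiaveix {adverb}.
Word 1 cannot be adverb — rule 1 would then fail for every completion. It is conjunction.
Word 2 cannot be adverb — rule 1 would then fail for every completion. It is conjunction.
Word 3 cannot be determiner — rule 3 would then fail for every completion. It is adverb.
Word 4 cannot be determiner — rule 1 would then fail for every completion. It is conjunction.
Word 5 cannot be determiner — rule 2 would then fail for every completion. It is adverb.
The unique satisfying tagging is: conjunction conjunction adverb conjunction adverb determiner adverb adverb.
Verifying each rule — rule 1 holds; rule 2 holds; rule 3 holds; rule 4 holds.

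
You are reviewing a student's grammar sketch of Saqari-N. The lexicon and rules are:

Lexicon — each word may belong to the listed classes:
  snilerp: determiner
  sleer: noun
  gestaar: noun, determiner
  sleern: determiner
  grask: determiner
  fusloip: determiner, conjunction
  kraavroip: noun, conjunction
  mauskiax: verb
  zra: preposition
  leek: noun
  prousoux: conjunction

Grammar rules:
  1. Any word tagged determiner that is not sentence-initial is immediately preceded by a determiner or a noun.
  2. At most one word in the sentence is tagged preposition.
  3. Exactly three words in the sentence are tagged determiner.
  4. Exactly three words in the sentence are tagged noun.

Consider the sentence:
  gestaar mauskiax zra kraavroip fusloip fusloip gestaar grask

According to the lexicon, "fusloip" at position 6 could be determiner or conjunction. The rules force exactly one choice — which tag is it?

determiner

Candidates per position — 1:gestaar {noun,determiner}; 2:mauskiax {verb}; 3:zra {preposition}; 4:kraavroip {noun,conjunction}; 5:fusloip {determiner,conjunction}; 6:fusloip {determiner,conjunction}; 7:gestaar {noun,determiner}; 8:grask {determiner}.
Position 1: determiner is ruled out by rule 4; that leaves noun.
Position 4: conjunction is ruled out by rule 4; that leaves noun.
Position 7: determiner is ruled out by rule 4; that leaves noun.
Position 5: conjunction is ruled out by rule 3; that leaves determiner.
Position 6: conjunction is ruled out by rule 3; that leaves determiner.
The unique satisfying tagging is: noun verb preposition noun determiner determiner noun determiner.
Rule-by-rule: rule 1 ok; rule 2 ok; rule 3 ok; rule 4 ok.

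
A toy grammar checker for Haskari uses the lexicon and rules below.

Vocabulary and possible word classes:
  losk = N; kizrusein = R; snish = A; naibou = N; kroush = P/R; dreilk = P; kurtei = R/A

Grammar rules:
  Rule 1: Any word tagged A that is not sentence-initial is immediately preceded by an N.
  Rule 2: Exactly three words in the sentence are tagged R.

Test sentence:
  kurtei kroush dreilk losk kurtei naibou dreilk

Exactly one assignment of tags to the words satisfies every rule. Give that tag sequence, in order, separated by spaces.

R R P N R N P

Candidates per position — 1:kurtei {R,A}; 2:kroush {P,R}; 3:dreilk {P}; 4:losk {N}; 5:kurtei {R,A}; 6:naibou {N}; 7:dreilk {P}.
Position 1: A is ruled out by rule 2; that leaves R.
Position 2: P is ruled out by rule 2; that leaves R.
Position 5: A is ruled out by rule 2; that leaves R.
The only consistent sequence is: R R P N R N P.
Verifying each rule — rule 1 ok; rule 2 ok.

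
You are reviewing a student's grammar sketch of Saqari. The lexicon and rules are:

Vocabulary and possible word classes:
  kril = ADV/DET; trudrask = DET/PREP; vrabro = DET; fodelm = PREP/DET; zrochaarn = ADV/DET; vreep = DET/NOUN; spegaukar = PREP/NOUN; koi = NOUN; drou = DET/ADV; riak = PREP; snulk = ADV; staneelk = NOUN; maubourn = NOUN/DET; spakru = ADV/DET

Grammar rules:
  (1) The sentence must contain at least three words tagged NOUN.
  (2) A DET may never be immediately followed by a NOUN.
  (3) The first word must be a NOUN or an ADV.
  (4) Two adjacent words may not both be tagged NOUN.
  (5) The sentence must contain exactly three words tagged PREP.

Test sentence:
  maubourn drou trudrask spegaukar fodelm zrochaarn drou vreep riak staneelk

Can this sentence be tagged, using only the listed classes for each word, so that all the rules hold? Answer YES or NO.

Candidates per position — 1:maubourn {NOUN,DET}; 2:drou {DET,ADV}; 3:trudrask {DET,PREP}; 4:spegaukar {PREP,NOUN}; 5:fodelm {PREP,DET}; 6:zrochaarn {ADV,DET}; 7:drou {DET,ADV}; 8:vreep {DET,NOUN}; 9:riak {PREP}; 10:staneelk {NOUN}.
One satisfying assignment: NOUN DET PREP NOUN PREP DET ADV NOUN PREP NOUN.
Rule-by-rule: rule 1 ✓; rule 2 ✓; rule 3 ✓; rule 4 ✓; rule 5 ✓.

YES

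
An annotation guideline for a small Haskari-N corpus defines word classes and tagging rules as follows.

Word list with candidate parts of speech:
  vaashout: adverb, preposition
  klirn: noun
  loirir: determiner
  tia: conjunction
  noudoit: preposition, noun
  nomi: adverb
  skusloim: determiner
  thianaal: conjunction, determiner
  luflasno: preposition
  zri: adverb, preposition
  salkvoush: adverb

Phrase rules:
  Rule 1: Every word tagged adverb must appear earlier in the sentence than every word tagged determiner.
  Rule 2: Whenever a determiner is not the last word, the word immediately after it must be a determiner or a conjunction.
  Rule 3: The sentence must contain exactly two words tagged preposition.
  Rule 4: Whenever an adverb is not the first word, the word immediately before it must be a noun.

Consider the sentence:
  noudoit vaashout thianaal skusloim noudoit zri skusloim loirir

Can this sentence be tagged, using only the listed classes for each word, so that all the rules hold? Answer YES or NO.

Candidates per position — 1:noudoit {preposition,noun}; 2:vaashout {adverb,preposition}; 3:thianaal {conjunction,determiner}; 4:skusloim {determiner}; 5:noudoit {preposition,noun}; 6:zri {adverb,preposition}; 7:skusloim {determiner}; 8:loirir {determiner}.
Rule 2 cannot be satisfied by any choice of tags from the lexicon.
So there is no consistent tagging.

NO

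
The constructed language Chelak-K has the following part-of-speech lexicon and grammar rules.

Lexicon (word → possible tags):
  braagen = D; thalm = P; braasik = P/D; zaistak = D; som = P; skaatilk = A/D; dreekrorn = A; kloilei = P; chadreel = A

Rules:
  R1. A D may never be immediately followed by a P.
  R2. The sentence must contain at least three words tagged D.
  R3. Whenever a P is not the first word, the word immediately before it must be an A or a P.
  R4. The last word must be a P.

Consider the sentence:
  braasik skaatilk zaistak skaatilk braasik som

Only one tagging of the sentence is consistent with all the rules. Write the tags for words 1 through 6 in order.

D D D A P P

Candidates per position — 1:braasik {P,D}; 2:skaatilk {A,D}; 3:zaistak {D}; 4:skaatilk {A,D}; 5:braasik {P,D}; 6:som {P}.
Word 4 cannot be D — rule 1 would then fail for every completion. It is A.
Word 5 cannot be D — rule 1 would then fail for every completion. It is P.
Word 1 cannot be P — rule 2 would then fail for every completion. It is D.
Word 2 cannot be A — rule 2 would then fail for every completion. It is D.
The unique satisfying tagging is: D D D A P P.
Check: rule 1 ok; rule 2 ok; rule 3 ok; rule 4 ok.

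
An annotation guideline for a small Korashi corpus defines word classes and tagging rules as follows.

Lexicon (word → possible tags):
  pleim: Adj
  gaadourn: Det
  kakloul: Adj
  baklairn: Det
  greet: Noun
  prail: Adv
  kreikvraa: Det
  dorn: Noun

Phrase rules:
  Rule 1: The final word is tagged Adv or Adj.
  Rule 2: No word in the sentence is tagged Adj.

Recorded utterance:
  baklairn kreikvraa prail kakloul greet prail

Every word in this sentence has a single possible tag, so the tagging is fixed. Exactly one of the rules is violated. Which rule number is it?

2

Fixed tagging: Det Det Adv Adj Noun Adv.
Applying the rules: R1 holds, R2 violated.
Only rule 2 fails.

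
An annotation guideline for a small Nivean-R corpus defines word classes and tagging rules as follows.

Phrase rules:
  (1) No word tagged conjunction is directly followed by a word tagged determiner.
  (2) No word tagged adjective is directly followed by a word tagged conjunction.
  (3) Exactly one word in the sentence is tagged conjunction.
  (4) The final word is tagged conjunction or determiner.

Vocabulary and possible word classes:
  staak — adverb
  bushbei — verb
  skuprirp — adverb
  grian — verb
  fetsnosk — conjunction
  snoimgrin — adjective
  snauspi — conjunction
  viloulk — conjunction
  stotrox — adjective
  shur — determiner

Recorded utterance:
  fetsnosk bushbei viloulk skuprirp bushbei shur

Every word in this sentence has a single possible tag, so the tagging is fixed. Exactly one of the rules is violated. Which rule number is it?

Fixed tagging: conjunction verb conjunction adverb verb determiner.
Rule check: R1 pass, R2 pass, R3 fail, R4 pass.
Only rule 3 fails.

3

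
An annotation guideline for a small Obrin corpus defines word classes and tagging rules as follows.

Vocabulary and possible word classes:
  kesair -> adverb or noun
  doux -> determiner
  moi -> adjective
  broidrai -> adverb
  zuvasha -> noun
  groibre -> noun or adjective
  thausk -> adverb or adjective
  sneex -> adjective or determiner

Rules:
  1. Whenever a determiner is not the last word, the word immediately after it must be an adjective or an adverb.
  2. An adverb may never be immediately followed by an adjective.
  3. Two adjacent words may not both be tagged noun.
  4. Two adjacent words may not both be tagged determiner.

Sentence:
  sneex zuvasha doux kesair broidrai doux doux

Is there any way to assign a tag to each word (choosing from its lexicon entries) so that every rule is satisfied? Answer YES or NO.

Candidates per position — 1:sneex {adjective,determiner}; 2:zuvasha {noun}; 3:doux {determiner}; 4:kesair {adverb,noun}; 5:broidrai {adverb}; 6:doux {determiner}; 7:doux {determiner}.
Rule 1 cannot be satisfied by any choice of tags from the lexicon.
So there is no consistent tagging.

NO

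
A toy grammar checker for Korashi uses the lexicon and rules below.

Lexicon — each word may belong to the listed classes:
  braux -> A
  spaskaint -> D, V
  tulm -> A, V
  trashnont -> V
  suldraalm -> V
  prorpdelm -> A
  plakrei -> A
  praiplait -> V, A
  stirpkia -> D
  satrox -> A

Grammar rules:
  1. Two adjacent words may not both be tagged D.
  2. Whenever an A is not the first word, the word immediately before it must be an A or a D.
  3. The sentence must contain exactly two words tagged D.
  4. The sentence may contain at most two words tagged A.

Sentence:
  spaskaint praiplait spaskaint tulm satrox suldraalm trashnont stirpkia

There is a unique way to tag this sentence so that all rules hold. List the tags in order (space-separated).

V V D A A V V D

Candidates per position — 1:spaskaint {D,V}; 2:praiplait {V,A}; 3:spaskaint {D,V}; 4:tulm {A,V}; 5:satrox {A}; 6:suldraalm {V}; 7:trashnont {V}; 8:stirpkia {D}.
Position 3: V is ruled out by rule 2; that leaves D.
Position 4: V is ruled out by rule 2; that leaves A.
Position 1: D is ruled out by rule 3; that leaves V.
Position 2: A is ruled out by rule 2; that leaves V.
The unique satisfying tagging is: V V D A A V V D.
Rule-by-rule: rule 1 satisfied; rule 2 satisfied; rule 3 satisfied; rule 4 satisfied.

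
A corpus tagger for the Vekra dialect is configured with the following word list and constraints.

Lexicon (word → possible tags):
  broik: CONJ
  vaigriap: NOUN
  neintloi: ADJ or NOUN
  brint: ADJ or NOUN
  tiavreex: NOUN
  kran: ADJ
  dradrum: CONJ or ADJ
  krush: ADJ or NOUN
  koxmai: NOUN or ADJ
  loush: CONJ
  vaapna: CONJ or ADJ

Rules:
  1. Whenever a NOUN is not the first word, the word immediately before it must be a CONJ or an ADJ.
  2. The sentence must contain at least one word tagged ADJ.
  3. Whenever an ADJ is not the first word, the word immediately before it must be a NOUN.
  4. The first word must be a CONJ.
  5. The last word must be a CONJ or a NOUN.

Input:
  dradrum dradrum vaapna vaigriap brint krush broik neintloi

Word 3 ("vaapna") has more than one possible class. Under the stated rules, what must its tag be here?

Candidates per position — 1:dradrum {CONJ,ADJ}; 2:dradrum {CONJ,ADJ}; 3:vaapna {CONJ,ADJ}; 4:vaigriap {NOUN}; 5:brint {ADJ,NOUN}; 6:krush {ADJ,NOUN}; 7:broik {CONJ}; 8:neintloi {ADJ,NOUN}.
At position 1, choosing ADJ makes rule 4 impossible to satisfy; hence CONJ.
At position 2, choosing ADJ makes rule 3 impossible to satisfy; hence CONJ.
At position 3, choosing ADJ makes rule 3 impossible to satisfy; hence CONJ.
At position 5, choosing NOUN makes rule 1 impossible to satisfy; hence ADJ.
At position 6, choosing ADJ makes rule 3 impossible to satisfy; hence NOUN.
At position 8, choosing ADJ makes rule 3 impossible to satisfy; hence NOUN.
The unique satisfying tagging is: CONJ CONJ CONJ NOUN ADJ NOUN CONJ NOUN.
Check: rule 1 ✓; rule 2 ✓; rule 3 ✓; rule 4 ✓; rule 5 ✓.

CONJ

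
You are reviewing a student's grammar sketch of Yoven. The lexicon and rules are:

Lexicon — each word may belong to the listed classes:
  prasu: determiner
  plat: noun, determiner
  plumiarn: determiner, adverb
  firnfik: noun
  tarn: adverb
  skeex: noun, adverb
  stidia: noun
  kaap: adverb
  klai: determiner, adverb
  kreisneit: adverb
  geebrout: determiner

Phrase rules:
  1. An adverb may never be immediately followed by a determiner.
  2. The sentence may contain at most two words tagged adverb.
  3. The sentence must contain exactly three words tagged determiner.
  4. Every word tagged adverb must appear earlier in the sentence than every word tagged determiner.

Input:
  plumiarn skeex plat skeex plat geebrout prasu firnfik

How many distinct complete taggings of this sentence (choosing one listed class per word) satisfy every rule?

Candidates per position — 1:plumiarn {determiner,adverb}; 2:skeex {noun,adverb}; 3:plat {noun,determiner}; 4:skeex {noun,adverb}; 5:plat {noun,determiner}; 6:geebrout {determiner}; 7:prasu {determiner}; 8:firnfik {noun}.
There are 32 candidate sequences in total.
The sequences that satisfy every rule: determiner noun noun noun noun determiner determiner noun; adverb noun noun noun determiner determiner determiner noun; adverb noun determiner noun noun determiner determiner noun; adverb adverb noun noun determiner determiner determiner noun.
Count = 4.

4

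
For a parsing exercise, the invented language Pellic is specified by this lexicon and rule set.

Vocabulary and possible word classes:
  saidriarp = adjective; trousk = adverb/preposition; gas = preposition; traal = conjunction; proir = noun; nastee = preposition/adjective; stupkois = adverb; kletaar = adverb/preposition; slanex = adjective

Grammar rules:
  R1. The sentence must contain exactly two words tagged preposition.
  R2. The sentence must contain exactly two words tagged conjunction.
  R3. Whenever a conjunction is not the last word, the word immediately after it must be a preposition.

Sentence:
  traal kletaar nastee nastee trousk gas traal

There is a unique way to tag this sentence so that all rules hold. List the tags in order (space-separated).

conjunction preposition adjective adjective adverb preposition conjunction

Candidates per position — 1:traal {conjunction}; 2:kletaar {adverb,preposition}; 3:nastee {preposition,adjective}; 4:nastee {preposition,adjective}; 5:trousk {adverb,preposition}; 6:gas {preposition}; 7:traal {conjunction}.
At position 2, choosing adverb makes rule 3 impossible to satisfy; hence preposition.
At position 3, choosing preposition makes rule 1 impossible to satisfy; hence adjective.
At position 4, choosing preposition makes rule 1 impossible to satisfy; hence adjective.
At position 5, choosing preposition makes rule 1 impossible to satisfy; hence adverb.
The unique satisfying tagging is: conjunction preposition adjective adjective adverb preposition conjunction.
Verifying each rule — rule 1 holds; rule 2 holds; rule 3 holds.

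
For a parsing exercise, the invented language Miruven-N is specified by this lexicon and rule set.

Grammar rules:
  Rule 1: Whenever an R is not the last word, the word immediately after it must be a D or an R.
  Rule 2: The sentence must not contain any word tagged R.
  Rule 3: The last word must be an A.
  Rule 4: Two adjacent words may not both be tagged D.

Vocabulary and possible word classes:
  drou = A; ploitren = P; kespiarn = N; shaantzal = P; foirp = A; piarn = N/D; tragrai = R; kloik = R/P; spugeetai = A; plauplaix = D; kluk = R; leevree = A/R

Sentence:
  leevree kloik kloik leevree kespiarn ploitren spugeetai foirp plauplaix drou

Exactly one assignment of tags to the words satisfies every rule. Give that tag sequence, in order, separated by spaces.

Candidates per position — 1:leevree {A,R}; 2:kloik {R,P}; 3:kloik {R,P}; 4:leevree {A,R}; 5:kespiarn {N}; 6:ploitren {P}; 7:spugeetai {A}; 8:foirp {A}; 9:plauplaix {D}; 10:drou {A}.
Position 1: R is ruled out by rule 1; that leaves A.
Position 2: R is ruled out by rule 1; that leaves P.
Position 3: R is ruled out by rule 1; that leaves P.
Position 4: R is ruled out by rule 1; that leaves A.
The unique satisfying tagging is: A P P A N P A A D A.
Rule-by-rule: rule 1 holds; rule 2 holds; rule 3 holds; rule 4 holds.

A P P A N P A A D A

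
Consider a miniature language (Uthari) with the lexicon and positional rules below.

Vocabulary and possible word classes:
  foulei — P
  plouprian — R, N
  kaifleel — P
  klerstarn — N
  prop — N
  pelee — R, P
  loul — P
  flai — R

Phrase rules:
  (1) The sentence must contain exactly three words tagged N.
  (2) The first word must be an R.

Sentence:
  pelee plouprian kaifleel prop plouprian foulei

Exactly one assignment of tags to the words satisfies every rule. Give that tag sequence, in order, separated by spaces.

Candidates per position — 1:pelee {R,P}; 2:plouprian {R,N}; 3:kaifleel {P}; 4:prop {N}; 5:plouprian {R,N}; 6:foulei {P}.
Position 1: P is ruled out by rule 2; that leaves R.
Position 2: R is ruled out by rule 1; that leaves N.
Position 5: R is ruled out by rule 1; that leaves N.
So the tagging must be: R N P N N P.
Checking: rule 1 satisfied; rule 2 satisfied.

R N P N N P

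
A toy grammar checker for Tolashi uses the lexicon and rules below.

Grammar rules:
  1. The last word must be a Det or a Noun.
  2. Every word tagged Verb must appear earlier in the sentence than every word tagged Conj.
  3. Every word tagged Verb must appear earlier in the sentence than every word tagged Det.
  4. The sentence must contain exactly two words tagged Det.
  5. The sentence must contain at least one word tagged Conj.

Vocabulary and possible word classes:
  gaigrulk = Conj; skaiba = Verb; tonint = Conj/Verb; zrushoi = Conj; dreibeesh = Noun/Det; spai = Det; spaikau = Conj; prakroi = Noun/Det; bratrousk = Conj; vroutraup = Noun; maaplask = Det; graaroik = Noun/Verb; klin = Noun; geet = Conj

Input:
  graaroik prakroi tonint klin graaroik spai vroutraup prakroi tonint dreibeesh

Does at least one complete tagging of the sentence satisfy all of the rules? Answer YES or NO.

Candidates per position — 1:graaroik {Noun,Verb}; 2:prakroi {Noun,Det}; 3:tonint {Conj,Verb}; 4:klin {Noun}; 5:graaroik {Noun,Verb}; 6:spai {Det}; 7:vroutraup {Noun}; 8:prakroi {Noun,Det}; 9:tonint {Conj,Verb}; 10:dreibeesh {Noun,Det}.
One satisfying assignment: Noun Noun Verb Noun Verb Det Noun Det Conj Noun.
Verifying each rule — rule 1 holds; rule 2 holds; rule 3 holds; rule 4 holds; rule 5 holds.

YES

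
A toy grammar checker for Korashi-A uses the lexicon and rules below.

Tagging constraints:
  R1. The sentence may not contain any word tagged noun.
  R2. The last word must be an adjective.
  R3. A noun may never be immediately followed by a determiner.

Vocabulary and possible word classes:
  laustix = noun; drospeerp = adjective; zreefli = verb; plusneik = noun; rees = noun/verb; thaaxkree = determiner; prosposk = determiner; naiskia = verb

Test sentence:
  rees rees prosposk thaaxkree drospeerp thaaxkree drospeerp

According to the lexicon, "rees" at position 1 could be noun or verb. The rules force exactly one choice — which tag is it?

Candidates per position — 1:rees {noun,verb}; 2:rees {noun,verb}; 3:prosposk {determiner}; 4:thaaxkree {determiner}; 5:drospeerp {adjective}; 6:thaaxkree {determiner}; 7:drospeerp {adjective}.
Position 1: noun is ruled out by rule 1; that leaves verb.
Position 2: noun is ruled out by rule 1; that leaves verb.
The unique satisfying tagging is: verb verb determiner determiner adjective determiner adjective.
Checking: rule 1 ok; rule 2 ok; rule 3 ok.

verb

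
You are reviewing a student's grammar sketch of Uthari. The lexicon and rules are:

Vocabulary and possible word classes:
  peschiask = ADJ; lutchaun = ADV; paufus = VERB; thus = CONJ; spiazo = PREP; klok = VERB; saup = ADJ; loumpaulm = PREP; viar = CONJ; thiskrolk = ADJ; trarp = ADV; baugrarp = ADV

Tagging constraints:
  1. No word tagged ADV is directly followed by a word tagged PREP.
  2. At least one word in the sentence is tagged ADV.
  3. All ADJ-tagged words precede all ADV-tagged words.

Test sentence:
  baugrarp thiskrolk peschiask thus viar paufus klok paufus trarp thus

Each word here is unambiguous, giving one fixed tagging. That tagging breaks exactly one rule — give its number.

3

Fixed tagging: ADV ADJ ADJ CONJ CONJ VERB VERB VERB ADV CONJ.
Rule check: R1 pass, R2 pass, R3 fail.
Only rule 3 fails.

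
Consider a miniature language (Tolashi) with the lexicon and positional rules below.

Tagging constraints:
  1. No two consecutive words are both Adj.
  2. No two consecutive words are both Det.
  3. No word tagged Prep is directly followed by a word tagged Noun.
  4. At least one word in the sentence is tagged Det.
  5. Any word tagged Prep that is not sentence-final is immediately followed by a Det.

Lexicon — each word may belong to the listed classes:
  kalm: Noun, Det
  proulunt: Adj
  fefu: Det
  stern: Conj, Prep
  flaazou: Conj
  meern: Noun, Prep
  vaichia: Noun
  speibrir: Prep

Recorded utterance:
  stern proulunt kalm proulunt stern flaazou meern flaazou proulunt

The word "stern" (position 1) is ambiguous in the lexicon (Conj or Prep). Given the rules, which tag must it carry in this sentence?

Conj

Candidates per position — 1:stern {Conj,Prep}; 2:proulunt {Adj}; 3:kalm {Noun,Det}; 4:proulunt {Adj}; 5:stern {Conj,Prep}; 6:flaazou {Conj}; 7:meern {Noun,Prep}; 8:flaazou {Conj}; 9:proulunt {Adj}.
Word 1 cannot be Prep — rule 5 would then fail for every completion. It is Conj.
Word 3 cannot be Noun — rule 4 would then fail for every completion. It is Det.
Word 5 cannot be Prep — rule 5 would then fail for every completion. It is Conj.
Word 7 cannot be Prep — rule 5 would then fail for every completion. It is Noun.
So the tagging must be: Conj Adj Det Adj Conj Conj Noun Conj Adj.
Verifying each rule — rule 1 holds; rule 2 holds; rule 3 holds; rule 4 holds; rule 5 holds.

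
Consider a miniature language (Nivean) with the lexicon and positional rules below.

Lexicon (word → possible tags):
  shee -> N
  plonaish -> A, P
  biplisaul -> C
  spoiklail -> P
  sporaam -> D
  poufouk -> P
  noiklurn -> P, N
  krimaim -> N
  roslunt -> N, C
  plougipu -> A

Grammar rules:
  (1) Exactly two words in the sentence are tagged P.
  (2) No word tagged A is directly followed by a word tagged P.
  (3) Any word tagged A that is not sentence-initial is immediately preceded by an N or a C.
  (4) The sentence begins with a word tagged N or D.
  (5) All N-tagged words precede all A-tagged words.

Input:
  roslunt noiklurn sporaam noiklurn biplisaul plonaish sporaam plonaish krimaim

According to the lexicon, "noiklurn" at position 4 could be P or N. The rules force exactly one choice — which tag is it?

Candidates per position — 1:roslunt {N,C}; 2:noiklurn {P,N}; 3:sporaam {D}; 4:noiklurn {P,N}; 5:biplisaul {C}; 6:plonaish {A,P}; 7:sporaam {D}; 8:plonaish {A,P}; 9:krimaim {N}.
Position 1: C is ruled out by rule 4; that leaves N.
Position 6: A is ruled out by rule 5; that leaves P.
Position 8: A is ruled out by rule 3; that leaves P.
Position 2: P is ruled out by rule 1; that leaves N.
Position 4: P is ruled out by rule 1; that leaves N.
The unique satisfying tagging is: N N D N C P D P N.
Verifying each rule — rule 1 satisfied; rule 2 satisfied; rule 3 satisfied; rule 4 satisfied; rule 5 satisfied.

N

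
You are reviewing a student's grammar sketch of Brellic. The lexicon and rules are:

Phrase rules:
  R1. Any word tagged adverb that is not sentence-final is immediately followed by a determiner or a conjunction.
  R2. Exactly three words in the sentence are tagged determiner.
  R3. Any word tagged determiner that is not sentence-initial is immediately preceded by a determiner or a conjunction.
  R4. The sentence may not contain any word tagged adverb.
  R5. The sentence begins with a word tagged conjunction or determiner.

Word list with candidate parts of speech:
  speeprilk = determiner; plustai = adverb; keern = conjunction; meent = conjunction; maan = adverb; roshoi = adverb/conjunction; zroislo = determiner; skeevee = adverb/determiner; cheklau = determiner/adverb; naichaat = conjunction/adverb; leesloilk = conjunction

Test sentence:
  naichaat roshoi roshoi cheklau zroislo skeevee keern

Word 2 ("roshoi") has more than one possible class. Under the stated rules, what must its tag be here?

Candidates per position — 1:naichaat {conjunction,adverb}; 2:roshoi {adverb,conjunction}; 3:roshoi {adverb,conjunction}; 4:cheklau {determiner,adverb}; 5:zroislo {determiner}; 6:skeevee {adverb,determiner}; 7:keern {conjunction}.
Position 1: adverb is ruled out by rule 4; that leaves conjunction.
Position 2: adverb is ruled out by rule 4; that leaves conjunction.
Position 3: adverb is ruled out by rule 3; that leaves conjunction.
Position 4: adverb is ruled out by rule 2; that leaves determiner.
Position 6: adverb is ruled out by rule 2; that leaves determiner.
The unique satisfying tagging is: conjunction conjunction conjunction determiner determiner determiner conjunction.
Checking: rule 1 satisfied; rule 2 satisfied; rule 3 satisfied; rule 4 satisfied; rule 5 satisfied.

conjunction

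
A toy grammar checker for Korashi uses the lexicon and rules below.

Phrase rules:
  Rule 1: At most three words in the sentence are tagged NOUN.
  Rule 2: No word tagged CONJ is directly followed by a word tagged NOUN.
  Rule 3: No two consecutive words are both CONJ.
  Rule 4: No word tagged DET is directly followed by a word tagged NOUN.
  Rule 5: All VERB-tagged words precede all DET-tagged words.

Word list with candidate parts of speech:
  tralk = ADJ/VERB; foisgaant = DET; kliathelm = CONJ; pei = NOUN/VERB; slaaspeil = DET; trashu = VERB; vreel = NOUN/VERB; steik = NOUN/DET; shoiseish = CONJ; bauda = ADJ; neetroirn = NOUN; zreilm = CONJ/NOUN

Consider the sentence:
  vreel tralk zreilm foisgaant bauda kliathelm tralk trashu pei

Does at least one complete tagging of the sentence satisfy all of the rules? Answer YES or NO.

Candidates per position — 1:vreel {NOUN,VERB}; 2:tralk {ADJ,VERB}; 3:zreilm {CONJ,NOUN}; 4:foisgaant {DET}; 5:bauda {ADJ}; 6:kliathelm {CONJ}; 7:tralk {ADJ,VERB}; 8:trashu {VERB}; 9:pei {NOUN,VERB}.
Rule 5 cannot be satisfied by any choice of tags from the lexicon.
So there is no consistent tagging.

NO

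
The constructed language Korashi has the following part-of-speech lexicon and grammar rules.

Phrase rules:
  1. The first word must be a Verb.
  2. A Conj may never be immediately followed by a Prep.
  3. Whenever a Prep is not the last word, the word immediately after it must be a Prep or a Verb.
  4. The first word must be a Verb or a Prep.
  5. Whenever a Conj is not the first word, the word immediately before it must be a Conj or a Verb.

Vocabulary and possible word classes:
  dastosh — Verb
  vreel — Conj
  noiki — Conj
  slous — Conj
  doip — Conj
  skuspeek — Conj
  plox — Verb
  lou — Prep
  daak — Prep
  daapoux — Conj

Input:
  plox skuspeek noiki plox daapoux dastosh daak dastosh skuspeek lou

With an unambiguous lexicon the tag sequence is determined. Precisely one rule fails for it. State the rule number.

2

Fixed tagging: Verb Conj Conj Verb Conj Verb Prep Verb Conj Prep.
Rule check: R1 ok, R2 fails, R3 ok, R4 ok, R5 ok.
Only rule 2 fails.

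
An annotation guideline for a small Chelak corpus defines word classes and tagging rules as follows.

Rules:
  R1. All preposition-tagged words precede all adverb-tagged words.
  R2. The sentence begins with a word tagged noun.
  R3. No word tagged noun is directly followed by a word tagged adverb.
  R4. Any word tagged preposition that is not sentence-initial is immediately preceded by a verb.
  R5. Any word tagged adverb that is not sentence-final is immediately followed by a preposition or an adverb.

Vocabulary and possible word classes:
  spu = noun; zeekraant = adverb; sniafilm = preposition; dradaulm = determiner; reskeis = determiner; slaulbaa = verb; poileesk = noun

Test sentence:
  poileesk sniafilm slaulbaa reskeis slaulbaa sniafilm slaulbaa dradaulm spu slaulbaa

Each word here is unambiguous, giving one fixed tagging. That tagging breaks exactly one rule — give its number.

4

Fixed tagging: noun preposition verb determiner verb preposition verb determiner noun verb.
Applying the rules: R1 holds, R2 holds, R3 holds, R4 violated, R5 holds.
Only rule 4 fails.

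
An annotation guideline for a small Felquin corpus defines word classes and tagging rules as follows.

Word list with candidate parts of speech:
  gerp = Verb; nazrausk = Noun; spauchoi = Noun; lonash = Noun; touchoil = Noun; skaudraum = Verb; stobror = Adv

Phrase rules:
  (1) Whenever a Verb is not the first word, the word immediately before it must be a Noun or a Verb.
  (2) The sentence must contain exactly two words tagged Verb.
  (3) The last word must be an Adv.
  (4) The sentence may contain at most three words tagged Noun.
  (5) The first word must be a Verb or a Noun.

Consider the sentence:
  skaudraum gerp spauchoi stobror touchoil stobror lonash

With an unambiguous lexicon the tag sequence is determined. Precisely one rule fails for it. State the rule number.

Fixed tagging: Verb Verb Noun Adv Noun Adv Noun.
Applying the rules: R1 ✓, R2 ✓, R3 ✗, R4 ✓, R5 ✓.
Only rule 3 fails.

3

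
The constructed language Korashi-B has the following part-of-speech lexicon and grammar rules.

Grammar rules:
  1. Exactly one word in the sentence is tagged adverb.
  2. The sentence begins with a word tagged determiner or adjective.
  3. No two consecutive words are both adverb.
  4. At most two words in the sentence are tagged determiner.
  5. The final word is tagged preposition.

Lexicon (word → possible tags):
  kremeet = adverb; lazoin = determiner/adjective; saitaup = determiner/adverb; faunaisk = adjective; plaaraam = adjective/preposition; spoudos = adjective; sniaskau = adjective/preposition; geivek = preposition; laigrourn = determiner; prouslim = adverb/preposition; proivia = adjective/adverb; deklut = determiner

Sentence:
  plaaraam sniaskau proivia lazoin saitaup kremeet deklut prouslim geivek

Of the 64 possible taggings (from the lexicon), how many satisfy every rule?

2

Candidates per position — 1:plaaraam {adjective,preposition}; 2:sniaskau {adjective,preposition}; 3:proivia {adjective,adverb}; 4:lazoin {determiner,adjective}; 5:saitaup {determiner,adverb}; 6:kremeet {adverb}; 7:deklut {determiner}; 8:prouslim {adverb,preposition}; 9:geivek {preposition}.
There are 64 candidate sequences in total.
The sequences that satisfy every rule: adjective adjective adjective adjective determiner adverb determiner preposition preposition; adjective preposition adjective adjective determiner adverb determiner preposition preposition.
Count = 2.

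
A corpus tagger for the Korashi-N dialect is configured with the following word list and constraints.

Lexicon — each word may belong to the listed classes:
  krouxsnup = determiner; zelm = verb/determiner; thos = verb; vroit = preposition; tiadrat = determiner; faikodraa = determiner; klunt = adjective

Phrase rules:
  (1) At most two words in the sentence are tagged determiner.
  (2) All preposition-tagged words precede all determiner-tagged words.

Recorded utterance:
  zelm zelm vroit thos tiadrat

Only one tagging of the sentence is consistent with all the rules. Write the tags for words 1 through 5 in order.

Candidates per position — 1:zelm {verb,determiner}; 2:zelm {verb,determiner}; 3:vroit {preposition}; 4:thos {verb}; 5:tiadrat {determiner}.
Position 1: tagging it determiner would leave rule 2 unsatisfiable, so it must be verb.
Position 2: tagging it determiner would leave rule 2 unsatisfiable, so it must be verb.
That leaves exactly one tagging: verb verb preposition verb determiner.
Check: rule 1 holds; rule 2 holds.

verb verb preposition verb determiner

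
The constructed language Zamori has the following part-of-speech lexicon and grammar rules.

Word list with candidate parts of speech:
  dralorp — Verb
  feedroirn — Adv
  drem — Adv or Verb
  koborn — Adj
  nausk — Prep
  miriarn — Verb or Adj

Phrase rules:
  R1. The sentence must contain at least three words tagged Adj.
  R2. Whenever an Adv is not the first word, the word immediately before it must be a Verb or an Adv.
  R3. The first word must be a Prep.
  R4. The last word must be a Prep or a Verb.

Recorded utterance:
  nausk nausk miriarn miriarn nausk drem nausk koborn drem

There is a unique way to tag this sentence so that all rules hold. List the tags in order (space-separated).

Candidates per position — 1:nausk {Prep}; 2:nausk {Prep}; 3:miriarn {Verb,Adj}; 4:miriarn {Verb,Adj}; 5:nausk {Prep}; 6:drem {Adv,Verb}; 7:nausk {Prep}; 8:koborn {Adj}; 9:drem {Adv,Verb}.
Word 3 cannot be Verb — rule 1 would then fail for every completion. It is Adj.
Word 4 cannot be Verb — rule 1 would then fail for every completion. It is Adj.
Word 6 cannot be Adv — rule 2 would then fail for every completion. It is Verb.
Word 9 cannot be Adv — rule 2 would then fail for every completion. It is Verb.
That leaves exactly one tagging: Prep Prep Adj Adj Prep Verb Prep Adj Verb.
Checking: rule 1 ok; rule 2 ok; rule 3 ok; rule 4 ok.

Prep Prep Adj Adj Prep Verb Prep Adj Verb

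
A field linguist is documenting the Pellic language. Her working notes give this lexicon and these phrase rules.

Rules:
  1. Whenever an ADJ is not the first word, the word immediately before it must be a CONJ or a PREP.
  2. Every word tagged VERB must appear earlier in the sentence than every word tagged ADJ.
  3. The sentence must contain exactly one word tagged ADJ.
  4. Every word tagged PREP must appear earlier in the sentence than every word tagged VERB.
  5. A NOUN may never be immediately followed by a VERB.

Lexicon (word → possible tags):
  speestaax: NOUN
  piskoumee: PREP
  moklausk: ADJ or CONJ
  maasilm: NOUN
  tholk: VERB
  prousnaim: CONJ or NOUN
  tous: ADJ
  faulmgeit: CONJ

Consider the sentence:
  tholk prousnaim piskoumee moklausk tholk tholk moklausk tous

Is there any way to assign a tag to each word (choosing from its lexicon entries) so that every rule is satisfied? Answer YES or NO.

NO

Candidates per position — 1:tholk {VERB}; 2:prousnaim {CONJ,NOUN}; 3:piskoumee {PREP}; 4:moklausk {ADJ,CONJ}; 5:tholk {VERB}; 6:tholk {VERB}; 7:moklausk {ADJ,CONJ}; 8:tous {ADJ}.
Rule 4 cannot be satisfied by any choice of tags from the lexicon.
So there is no consistent tagging.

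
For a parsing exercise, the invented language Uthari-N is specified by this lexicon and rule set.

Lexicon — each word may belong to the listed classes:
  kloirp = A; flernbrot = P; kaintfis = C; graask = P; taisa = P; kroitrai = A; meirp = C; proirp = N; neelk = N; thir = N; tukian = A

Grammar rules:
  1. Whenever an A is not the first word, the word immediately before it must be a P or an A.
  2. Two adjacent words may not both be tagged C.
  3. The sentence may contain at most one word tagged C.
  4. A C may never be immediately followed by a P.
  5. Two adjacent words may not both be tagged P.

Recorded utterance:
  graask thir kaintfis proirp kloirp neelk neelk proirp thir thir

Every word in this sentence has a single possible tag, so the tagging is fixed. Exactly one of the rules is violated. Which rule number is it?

Fixed tagging: P N C N A N N N N N.
Rule check: R1 violated, R2 holds, R3 holds, R4 holds, R5 holds.
Only rule 1 fails.

1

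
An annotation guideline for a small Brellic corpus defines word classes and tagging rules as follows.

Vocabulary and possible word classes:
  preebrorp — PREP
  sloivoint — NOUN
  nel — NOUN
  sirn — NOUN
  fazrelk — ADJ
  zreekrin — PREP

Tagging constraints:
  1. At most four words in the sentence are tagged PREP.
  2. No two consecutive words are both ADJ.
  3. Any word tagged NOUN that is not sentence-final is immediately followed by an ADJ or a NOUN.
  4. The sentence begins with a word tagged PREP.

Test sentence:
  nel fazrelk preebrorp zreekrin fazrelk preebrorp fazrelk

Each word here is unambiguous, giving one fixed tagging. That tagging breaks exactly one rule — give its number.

Fixed tagging: NOUN ADJ PREP PREP ADJ PREP ADJ.
Rule check: R1 pass, R2 pass, R3 pass, R4 fail.
Only rule 4 fails.

4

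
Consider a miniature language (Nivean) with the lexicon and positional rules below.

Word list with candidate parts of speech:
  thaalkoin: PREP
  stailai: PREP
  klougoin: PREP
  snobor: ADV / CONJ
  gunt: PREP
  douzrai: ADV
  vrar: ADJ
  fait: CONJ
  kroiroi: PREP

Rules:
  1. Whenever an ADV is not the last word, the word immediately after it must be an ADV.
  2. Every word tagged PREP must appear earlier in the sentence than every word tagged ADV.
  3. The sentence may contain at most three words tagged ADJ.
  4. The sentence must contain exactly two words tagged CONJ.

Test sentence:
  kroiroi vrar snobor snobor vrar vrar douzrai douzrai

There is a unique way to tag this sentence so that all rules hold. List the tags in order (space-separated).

Candidates per position — 1:kroiroi {PREP}; 2:vrar {ADJ}; 3:snobor {ADV,CONJ}; 4:snobor {ADV,CONJ}; 5:vrar {ADJ}; 6:vrar {ADJ}; 7:douzrai {ADV}; 8:douzrai {ADV}.
Position 3: ADV is ruled out by rule 1; that leaves CONJ.
Position 4: ADV is ruled out by rule 1; that leaves CONJ.
The only consistent sequence is: PREP ADJ CONJ CONJ ADJ ADJ ADV ADV.
Checking: rule 1 satisfied; rule 2 satisfied; rule 3 satisfied; rule 4 satisfied.

PREP ADJ CONJ CONJ ADJ ADJ ADV ADV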